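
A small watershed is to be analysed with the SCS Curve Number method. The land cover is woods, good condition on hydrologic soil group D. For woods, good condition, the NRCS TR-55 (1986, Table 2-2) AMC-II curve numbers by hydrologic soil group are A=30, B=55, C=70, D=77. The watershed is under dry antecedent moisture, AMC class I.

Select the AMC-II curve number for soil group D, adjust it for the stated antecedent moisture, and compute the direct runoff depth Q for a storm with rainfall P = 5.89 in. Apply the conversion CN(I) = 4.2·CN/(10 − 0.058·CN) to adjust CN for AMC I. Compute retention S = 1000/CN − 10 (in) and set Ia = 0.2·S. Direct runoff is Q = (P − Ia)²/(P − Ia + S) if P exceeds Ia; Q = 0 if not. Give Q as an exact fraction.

Q = 521880542569/302769182100 in ≈ 1.724 in

NRCS table: woods, good condition, soil group D → CN(II) = 77
Dry (AMC I): CN(I) = 4.2·77/(10 − 0.058·77) = (1617/5)/(2767/500) = 161700/2767 ≈ 58.439
Retention S: 1000/CN − 10 with CN=58.439 → S = 11500/1617 ≈ 7.112 in
Initial abstraction Ia = S/5 = (11500/1617)/5 = 2300/1617 ≈ 1.422 in
P − Ia = 5.890 − 1.422 = 722413/161700 ≈ 4.468 in (> 0, runoff occurs)
Q: (722413/161700)² ÷ (1872413/161700) = 521880542569/302769182100 in (≈ 1.724 in)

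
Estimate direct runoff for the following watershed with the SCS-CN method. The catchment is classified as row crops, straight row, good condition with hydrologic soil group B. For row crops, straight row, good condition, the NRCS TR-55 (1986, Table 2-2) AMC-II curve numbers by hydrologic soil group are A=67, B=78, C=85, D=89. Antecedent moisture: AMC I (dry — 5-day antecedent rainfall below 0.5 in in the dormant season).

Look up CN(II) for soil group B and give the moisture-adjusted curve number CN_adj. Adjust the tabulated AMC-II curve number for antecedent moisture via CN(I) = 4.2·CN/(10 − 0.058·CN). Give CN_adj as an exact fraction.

CN_adj = 81900/1369 ≈ 59.825

NRCS table: row crops, straight row, good condition, soil group B → CN(II) = 78
Dry (AMC I): CN(I) = 4.2·78/(10 − 0.058·78) = (1638/5)/(1369/250) = 81900/1369 ≈ 59.825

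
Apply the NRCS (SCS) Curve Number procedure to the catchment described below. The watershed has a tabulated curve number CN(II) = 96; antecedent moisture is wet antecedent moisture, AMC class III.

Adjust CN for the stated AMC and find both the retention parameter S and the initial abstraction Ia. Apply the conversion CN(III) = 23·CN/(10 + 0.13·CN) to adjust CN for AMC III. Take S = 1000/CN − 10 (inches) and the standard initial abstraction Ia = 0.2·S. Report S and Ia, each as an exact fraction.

S = 25/138 in ≈ 0.181 in; Ia = 5/138 in ≈ 0.036 in

Adjust CN=96 to AMC III: 23·96/(10 + 0.13·96) → 2208 ÷ (562/25) = 27600/281 ≈ 98.221
Retention S: 1000/CN − 10 with CN=98.221 → S = 25/138 ≈ 0.181 in
Initial abstraction Ia = S/5 = (25/138)/5 = 5/138 ≈ 0.036 in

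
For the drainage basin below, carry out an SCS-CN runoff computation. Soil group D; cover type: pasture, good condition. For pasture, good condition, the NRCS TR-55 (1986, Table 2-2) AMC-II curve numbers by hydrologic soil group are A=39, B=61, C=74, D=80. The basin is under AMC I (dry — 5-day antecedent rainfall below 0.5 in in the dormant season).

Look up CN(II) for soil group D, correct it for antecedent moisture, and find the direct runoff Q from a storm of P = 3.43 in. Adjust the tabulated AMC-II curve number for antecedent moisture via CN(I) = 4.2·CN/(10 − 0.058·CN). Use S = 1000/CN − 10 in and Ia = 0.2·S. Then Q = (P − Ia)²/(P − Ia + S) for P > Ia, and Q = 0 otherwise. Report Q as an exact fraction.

Q = 22118209/36126300 in ≈ 0.612 in

NRCS table: pasture, good condition, soil group D → CN(II) = 80
Dry (AMC I): CN(I) = 4.2·80/(10 − 0.058·80) = 336/(134/25) = 4200/67 ≈ 62.687
S = 1000/(4200/67) − 10 = 125/21 in ≈ 5.952 in
Ia = 0.2S: 0.2·5.952 = 1.190 in (exactly 25/21)
Excess rainfall: 3.430 − 1.190 = 2.240 in; P > Ia so Q > 0
Q = (4703/2100)²/((4703/2100) + 125/21) = (22118209/4410000)/(17203/2100) = 22118209/36126300 in ≈ 0.612 in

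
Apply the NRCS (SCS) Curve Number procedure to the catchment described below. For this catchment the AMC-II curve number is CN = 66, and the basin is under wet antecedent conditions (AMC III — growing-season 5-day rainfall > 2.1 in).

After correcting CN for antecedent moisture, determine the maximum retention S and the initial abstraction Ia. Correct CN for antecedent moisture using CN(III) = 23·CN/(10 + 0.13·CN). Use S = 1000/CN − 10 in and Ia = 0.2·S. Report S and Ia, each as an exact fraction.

S = 1700/759 in ≈ 2.240 in; Ia = 340/759 in ≈ 0.448 in

CN(III) from CN(II)=66: (23·66)/(10 + 0.13·66) = 75900/929 ≈ 81.701
S = 1000/(75900/929) − 10 = 1700/759 in ≈ 2.240 in
Ia = 0.2S: 0.2·2.240 = 0.448 in (exactly 340/759)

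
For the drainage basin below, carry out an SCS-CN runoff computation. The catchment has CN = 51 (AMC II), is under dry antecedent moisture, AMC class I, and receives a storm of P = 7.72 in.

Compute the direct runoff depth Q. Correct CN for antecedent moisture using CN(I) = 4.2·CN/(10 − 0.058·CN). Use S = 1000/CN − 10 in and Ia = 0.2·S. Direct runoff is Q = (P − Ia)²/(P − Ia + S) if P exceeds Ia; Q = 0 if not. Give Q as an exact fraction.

Q = 144696841/380698425 in ≈ 0.380 in

Adjust CN=51 to AMC I: 4.2·51/(10 − 0.058·51) → (1071/5) ÷ (3521/500) = 15300/503 ≈ 30.417
Max retention: S = 1000/(15300/503) − 10 = 3500/153 in (≈ 22.876 in)
Initial abstraction Ia = S/5 = (3500/153)/5 = 700/153 ≈ 4.575 in
Excess rainfall: 7.720 − 4.575 = 3.145 in; P > Ia so Q > 0
Q: (12029/3825)² ÷ (99529/3825) = 144696841/380698425 in (≈ 0.380 in)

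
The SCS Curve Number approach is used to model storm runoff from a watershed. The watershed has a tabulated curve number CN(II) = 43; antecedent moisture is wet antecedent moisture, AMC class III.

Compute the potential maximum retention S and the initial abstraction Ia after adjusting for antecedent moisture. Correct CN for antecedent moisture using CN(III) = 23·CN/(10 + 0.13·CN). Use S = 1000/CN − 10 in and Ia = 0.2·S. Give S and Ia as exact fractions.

S = 5700/989 in ≈ 5.763 in; Ia = 1140/989 in ≈ 1.153 in

Adjust CN=43 to AMC III: 23·43/(10 + 0.13·43) → 989 ÷ (1559/100) = 98900/1559 ≈ 63.438
Max retention: S = 1000/(98900/1559) − 10 = 5700/989 in (≈ 5.763 in)
Ia = 0.2·(5700/989) = 1140/989 in ≈ 1.153 in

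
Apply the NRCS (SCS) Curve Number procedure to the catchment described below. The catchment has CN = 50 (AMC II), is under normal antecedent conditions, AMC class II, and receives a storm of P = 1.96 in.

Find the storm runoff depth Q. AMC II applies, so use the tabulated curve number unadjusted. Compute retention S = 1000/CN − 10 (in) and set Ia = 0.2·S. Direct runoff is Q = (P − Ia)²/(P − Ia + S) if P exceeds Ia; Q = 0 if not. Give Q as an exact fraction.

CN(II) = 50; AMC II needs no correction.
Retention S: 1000/CN − 10 with CN=50.000 → S = 10 ≈ 10.000 in
Ia = 0.2S: 0.2·10.000 = 2.000 in (exactly 2)
P = 1.960 ≤ Ia = 2.000 in: entire storm abstracted, Q = 0.

Q = 0 in ≈ 0.000 in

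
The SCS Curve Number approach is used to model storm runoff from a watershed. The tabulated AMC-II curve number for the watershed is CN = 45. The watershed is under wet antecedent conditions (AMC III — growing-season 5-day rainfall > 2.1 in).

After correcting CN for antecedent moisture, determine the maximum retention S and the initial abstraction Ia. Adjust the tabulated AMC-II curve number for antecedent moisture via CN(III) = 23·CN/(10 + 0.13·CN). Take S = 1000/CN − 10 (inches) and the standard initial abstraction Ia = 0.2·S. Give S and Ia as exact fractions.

Adjust CN=45 to AMC III: 23·45/(10 + 0.13·45) → 1035 ÷ (317/20) = 20700/317 ≈ 65.300
S = 1000/(20700/317) − 10 = 1100/207 in ≈ 5.314 in
Ia = 0.2S: 0.2·5.314 = 1.063 in (exactly 220/207)

S = 1100/207 in ≈ 5.314 in; Ia = 220/207 in ≈ 1.063 in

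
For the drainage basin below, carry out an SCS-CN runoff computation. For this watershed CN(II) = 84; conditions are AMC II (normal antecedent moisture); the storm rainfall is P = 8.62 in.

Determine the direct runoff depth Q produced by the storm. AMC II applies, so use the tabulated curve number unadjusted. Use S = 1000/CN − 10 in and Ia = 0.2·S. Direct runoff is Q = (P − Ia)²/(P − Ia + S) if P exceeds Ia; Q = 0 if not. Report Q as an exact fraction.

Q = 74839801/11183550 in ≈ 6.692 in

CN(II) = 84; AMC II needs no correction.
S = 1000/84 − 10 = 40/21 in ≈ 1.905 in
Ia = 0.2S: 0.2·1.905 = 0.381 in (exactly 8/21)
Since P=8.620 > Ia=0.381: effective rainfall P−Ia = 8651/1050 in
Q: (8651/1050)² ÷ (10651/1050) = 74839801/11183550 in (≈ 6.692 in)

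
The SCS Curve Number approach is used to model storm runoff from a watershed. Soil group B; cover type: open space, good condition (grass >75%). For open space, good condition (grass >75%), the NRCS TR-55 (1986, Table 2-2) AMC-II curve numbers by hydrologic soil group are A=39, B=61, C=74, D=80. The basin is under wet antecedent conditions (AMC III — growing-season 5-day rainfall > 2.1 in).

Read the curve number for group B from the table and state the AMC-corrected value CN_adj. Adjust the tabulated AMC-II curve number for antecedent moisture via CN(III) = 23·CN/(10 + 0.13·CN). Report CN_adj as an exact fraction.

NRCS table: open space, good condition (grass >75%), soil group B → CN(II) = 61
Adjust CN=61 to AMC III: 23·61/(10 + 0.13·61) → 1403 ÷ (1793/100) = 140300/1793 ≈ 78.249

CN_adj = 140300/1793 ≈ 78.249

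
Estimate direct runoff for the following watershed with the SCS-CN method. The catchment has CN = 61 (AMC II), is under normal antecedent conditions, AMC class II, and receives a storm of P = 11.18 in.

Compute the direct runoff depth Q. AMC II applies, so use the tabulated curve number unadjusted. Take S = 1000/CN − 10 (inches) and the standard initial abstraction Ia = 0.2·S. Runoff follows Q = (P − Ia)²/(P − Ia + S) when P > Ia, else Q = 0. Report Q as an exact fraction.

Q = 70152277/11660150 in ≈ 6.016 in

CN(II) = 61; AMC II needs no correction.
S = 1000/61 − 10 = 390/61 in ≈ 6.393 in
Initial abstraction Ia = S/5 = (390/61)/5 = 78/61 ≈ 1.279 in
Excess rainfall: 11.180 − 1.279 = 9.901 in; P > Ia so Q > 0
Q: (30199/3050)² ÷ (49699/3050) = 70152277/11660150 in (≈ 6.016 in)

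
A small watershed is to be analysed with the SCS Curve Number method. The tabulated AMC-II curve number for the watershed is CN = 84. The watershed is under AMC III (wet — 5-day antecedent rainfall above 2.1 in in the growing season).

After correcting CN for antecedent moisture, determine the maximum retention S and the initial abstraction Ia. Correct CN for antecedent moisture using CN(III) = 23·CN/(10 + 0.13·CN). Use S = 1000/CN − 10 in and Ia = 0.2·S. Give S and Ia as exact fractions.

S = 400/483 in ≈ 0.828 in; Ia = 80/483 in ≈ 0.166 in

Adjust CN=84 to AMC III: 23·84/(10 + 0.13·84) → 1932 ÷ (523/25) = 48300/523 ≈ 92.352
Retention S: 1000/CN − 10 with CN=92.352 → S = 400/483 ≈ 0.828 in
Initial abstraction Ia = S/5 = (400/483)/5 = 80/483 ≈ 0.166 in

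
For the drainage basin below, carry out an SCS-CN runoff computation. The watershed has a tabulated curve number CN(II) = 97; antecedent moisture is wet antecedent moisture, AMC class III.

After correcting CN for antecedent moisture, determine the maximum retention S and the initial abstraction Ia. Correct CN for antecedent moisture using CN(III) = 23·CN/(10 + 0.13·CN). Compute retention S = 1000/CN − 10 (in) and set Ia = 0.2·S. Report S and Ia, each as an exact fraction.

CN(III) from CN(II)=97: (23·97)/(10 + 0.13·97) = 223100/2261 ≈ 98.673
Max retention: S = 1000/(223100/2261) − 10 = 300/2231 in (≈ 0.134 in)
Ia = 0.2·(300/2231) = 60/2231 in ≈ 0.027 in

S = 300/2231 in ≈ 0.134 in; Ia = 60/2231 in ≈ 0.027 in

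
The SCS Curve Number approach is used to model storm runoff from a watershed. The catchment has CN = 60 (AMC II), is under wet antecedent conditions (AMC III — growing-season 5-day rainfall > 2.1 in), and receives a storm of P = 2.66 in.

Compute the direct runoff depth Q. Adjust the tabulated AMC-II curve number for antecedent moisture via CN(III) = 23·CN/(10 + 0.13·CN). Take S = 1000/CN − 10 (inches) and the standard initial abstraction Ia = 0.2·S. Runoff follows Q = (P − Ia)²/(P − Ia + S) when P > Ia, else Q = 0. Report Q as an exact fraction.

CN(III) from CN(II)=60: (23·60)/(10 + 0.13·60) = 6900/89 ≈ 77.528
S = 1000/(6900/89) − 10 = 200/69 in ≈ 2.899 in
Initial abstraction Ia = S/5 = (200/69)/5 = 40/69 ≈ 0.580 in
Excess rainfall: 2.660 − 0.580 = 2.080 in; P > Ia so Q > 0
Q = (7177/3450)²/((7177/3450) + 200/69) = (51509329/11902500)/(17177/3450) = 51509329/59260650 in ≈ 0.869 in

Q = 51509329/59260650 in ≈ 0.869 in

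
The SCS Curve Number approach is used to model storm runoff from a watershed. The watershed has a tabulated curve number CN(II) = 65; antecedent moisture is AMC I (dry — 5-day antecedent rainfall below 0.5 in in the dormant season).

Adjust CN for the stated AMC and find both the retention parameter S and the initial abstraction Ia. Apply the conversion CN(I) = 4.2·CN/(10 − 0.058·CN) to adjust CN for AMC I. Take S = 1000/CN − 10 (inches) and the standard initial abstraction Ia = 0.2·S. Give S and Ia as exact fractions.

Adjust CN=65 to AMC I: 4.2·65/(10 − 0.058·65) → 273 ÷ (623/100) = 3900/89 ≈ 43.820
Max retention: S = 1000/(3900/89) − 10 = 500/39 in (≈ 12.821 in)
Ia = 0.2·(500/39) = 100/39 in ≈ 2.564 in

S = 500/39 in ≈ 12.821 in; Ia = 100/39 in ≈ 2.564 in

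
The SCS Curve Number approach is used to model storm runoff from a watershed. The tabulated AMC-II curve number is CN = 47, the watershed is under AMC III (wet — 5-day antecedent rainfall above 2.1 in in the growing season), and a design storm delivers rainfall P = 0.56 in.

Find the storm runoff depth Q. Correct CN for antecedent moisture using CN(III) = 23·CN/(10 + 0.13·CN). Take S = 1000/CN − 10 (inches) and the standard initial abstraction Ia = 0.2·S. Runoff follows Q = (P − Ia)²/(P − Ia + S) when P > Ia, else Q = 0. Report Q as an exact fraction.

Adjust CN=47 to AMC III: 23·47/(10 + 0.13·47) → 1081 ÷ (1611/100) = 108100/1611 ≈ 67.101
Max retention: S = 1000/(108100/1611) − 10 = 5300/1081 in (≈ 4.903 in)
Initial abstraction Ia = S/5 = (5300/1081)/5 = 1060/1081 ≈ 0.981 in
P = 0.560 ≤ Ia = 0.981 in: entire storm abstracted, Q = 0.

Q = 0 in ≈ 0.000 in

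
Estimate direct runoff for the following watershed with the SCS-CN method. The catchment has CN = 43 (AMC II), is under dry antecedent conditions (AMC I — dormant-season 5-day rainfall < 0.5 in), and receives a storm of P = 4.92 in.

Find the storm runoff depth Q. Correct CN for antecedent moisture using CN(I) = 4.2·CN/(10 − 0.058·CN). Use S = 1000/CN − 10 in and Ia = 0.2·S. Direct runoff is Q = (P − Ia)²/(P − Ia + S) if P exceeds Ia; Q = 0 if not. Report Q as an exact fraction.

Q = 0 in ≈ 0.000 in

Dry (AMC I): CN(I) = 4.2·43/(10 − 0.058·43) = (903/5)/(3753/500) = 30100/1251 ≈ 24.061
Max retention: S = 1000/(30100/1251) − 10 = 9500/301 in (≈ 31.561 in)
Ia = 0.2·(9500/301) = 1900/301 in ≈ 6.312 in
P = 4.920 ≤ Ia = 6.312 in: entire storm abstracted, Q = 0.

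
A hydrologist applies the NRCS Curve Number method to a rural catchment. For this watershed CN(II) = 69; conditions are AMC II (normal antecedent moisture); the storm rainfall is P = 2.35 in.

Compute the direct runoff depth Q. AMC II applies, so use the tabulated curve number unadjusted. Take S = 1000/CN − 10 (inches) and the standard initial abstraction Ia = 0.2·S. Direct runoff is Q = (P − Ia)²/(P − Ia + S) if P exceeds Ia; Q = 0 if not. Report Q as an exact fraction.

Q = 4012009/11320140 in ≈ 0.354 in

AMC II — tabulated CN = 69 applies directly.
Max retention: S = 1000/69 − 10 = 310/69 in (≈ 4.493 in)
Ia = 0.2·(310/69) = 62/69 in ≈ 0.899 in
Excess rainfall: 2.350 − 0.899 = 1.451 in; P > Ia so Q > 0
Runoff Q = (P−Ia)²/(P−Ia+S) = (1.451)²/(1.451+4.493) = 4012009/11320140 ≈ 0.354 in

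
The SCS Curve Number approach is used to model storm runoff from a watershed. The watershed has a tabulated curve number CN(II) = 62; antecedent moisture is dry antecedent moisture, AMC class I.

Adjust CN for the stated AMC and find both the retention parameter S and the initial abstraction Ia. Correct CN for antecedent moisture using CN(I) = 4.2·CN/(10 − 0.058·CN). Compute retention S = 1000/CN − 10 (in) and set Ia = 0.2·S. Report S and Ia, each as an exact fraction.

S = 9500/651 in ≈ 14.593 in; Ia = 1900/651 in ≈ 2.919 in

Adjust CN=62 to AMC I: 4.2·62/(10 − 0.058·62) → (1302/5) ÷ (1601/250) = 65100/1601 ≈ 40.662
Retention S: 1000/CN − 10 with CN=40.662 → S = 9500/651 ≈ 14.593 in
Initial abstraction Ia = S/5 = (9500/651)/5 = 1900/651 ≈ 2.919 in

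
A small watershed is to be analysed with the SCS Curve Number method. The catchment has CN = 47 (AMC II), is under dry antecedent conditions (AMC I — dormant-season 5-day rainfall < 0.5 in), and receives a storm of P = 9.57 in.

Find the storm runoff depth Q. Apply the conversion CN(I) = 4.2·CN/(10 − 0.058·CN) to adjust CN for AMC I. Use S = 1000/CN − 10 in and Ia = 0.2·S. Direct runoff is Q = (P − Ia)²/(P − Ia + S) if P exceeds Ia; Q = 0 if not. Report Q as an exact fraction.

Dry (AMC I): CN(I) = 4.2·47/(10 − 0.058·47) = (987/5)/(3637/500) = 98700/3637 ≈ 27.138
Retention S: 1000/CN − 10 with CN=27.138 → S = 26500/987 ≈ 26.849 in
Ia = 0.2S: 0.2·26.849 = 5.370 in (exactly 5300/987)
Since P=9.570 > Ia=5.370: effective rainfall P−Ia = 414559/98700 in
Q = (414559/98700)²/((414559/98700) + 26500/987) = (171859164481/9741690000)/(3064559/98700) = 171859164481/302471973300 in ≈ 0.568 in

Q = 171859164481/302471973300 in ≈ 0.568 in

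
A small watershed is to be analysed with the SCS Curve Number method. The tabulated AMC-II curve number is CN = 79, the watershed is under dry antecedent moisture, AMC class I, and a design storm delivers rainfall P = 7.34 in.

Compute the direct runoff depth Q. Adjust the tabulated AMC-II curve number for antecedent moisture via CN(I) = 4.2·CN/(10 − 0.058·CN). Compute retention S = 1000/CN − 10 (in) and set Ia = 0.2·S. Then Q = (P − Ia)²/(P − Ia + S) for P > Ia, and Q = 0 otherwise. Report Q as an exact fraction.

Adjust CN=79 to AMC I: 4.2·79/(10 − 0.058·79) → (1659/5) ÷ (2709/500) = 7900/129 ≈ 61.240
S = 1000/(7900/129) − 10 = 500/79 in ≈ 6.329 in
Ia = 0.2S: 0.2·6.329 = 1.266 in (exactly 100/79)
Since P=7.340 > Ia=1.266: effective rainfall P−Ia = 23993/3950 in
Q: (23993/3950)² ÷ (48993/3950) = 575664049/193522350 in (≈ 2.975 in)

Q = 575664049/193522350 in ≈ 2.975 in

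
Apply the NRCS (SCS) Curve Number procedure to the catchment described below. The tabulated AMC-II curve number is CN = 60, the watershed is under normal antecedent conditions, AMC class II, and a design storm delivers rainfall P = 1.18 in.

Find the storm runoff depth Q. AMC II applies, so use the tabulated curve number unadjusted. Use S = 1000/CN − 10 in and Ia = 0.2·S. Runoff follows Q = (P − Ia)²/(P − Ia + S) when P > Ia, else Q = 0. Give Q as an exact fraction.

CN(II) = 60; AMC II needs no correction.
S = 1000/60 − 10 = 20/3 in ≈ 6.667 in
Ia = 0.2S: 0.2·6.667 = 1.333 in (exactly 4/3)
P = 1.180 ≤ Ia = 1.333 in: entire storm abstracted, Q = 0.

Q = 0 in ≈ 0.000 in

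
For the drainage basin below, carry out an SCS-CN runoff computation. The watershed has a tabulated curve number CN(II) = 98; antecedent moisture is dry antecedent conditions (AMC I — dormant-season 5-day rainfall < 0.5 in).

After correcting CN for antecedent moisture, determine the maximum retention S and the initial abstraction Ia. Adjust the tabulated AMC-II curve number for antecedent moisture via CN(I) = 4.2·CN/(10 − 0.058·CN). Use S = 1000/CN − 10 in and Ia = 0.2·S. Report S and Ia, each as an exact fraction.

CN(I) from CN(II)=98: (4.2·98)/(10 − 0.058·98) = 102900/1079 ≈ 95.366
S = 1000/(102900/1079) − 10 = 500/1029 in ≈ 0.486 in
Ia = 0.2·(500/1029) = 100/1029 in ≈ 0.097 in

S = 500/1029 in ≈ 0.486 in; Ia = 100/1029 in ≈ 0.097 in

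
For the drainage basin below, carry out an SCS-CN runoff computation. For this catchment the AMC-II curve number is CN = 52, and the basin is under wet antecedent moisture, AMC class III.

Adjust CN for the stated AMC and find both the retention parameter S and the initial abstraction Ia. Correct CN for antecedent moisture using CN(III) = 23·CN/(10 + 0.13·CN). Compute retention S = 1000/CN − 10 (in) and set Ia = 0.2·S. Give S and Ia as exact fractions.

S = 1200/299 in ≈ 4.013 in; Ia = 240/299 in ≈ 0.803 in

CN(III) from CN(II)=52: (23·52)/(10 + 0.13·52) = 29900/419 ≈ 71.360
Retention S: 1000/CN − 10 with CN=71.360 → S = 1200/299 ≈ 4.013 in
Ia = 0.2·(1200/299) = 240/299 in ≈ 0.803 in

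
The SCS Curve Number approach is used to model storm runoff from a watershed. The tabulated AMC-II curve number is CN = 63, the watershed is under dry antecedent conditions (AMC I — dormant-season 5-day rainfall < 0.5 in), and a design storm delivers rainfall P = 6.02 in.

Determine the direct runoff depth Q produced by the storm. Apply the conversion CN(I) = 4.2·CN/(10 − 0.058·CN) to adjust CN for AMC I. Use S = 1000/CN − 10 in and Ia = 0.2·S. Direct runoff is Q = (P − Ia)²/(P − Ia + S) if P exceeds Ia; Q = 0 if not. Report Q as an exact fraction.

Dry (AMC I): CN(I) = 4.2·63/(10 − 0.058·63) = (1323/5)/(3173/500) = 132300/3173 ≈ 41.696
Max retention: S = 1000/(132300/3173) − 10 = 18500/1323 in (≈ 13.983 in)
Initial abstraction Ia = S/5 = (18500/1323)/5 = 3700/1323 ≈ 2.797 in
Excess rainfall: 6.020 − 2.797 = 3.223 in; P > Ia so Q > 0
Q: (213223/66150)² ÷ (1138223/66150) = 45464047729/75293451450 in (≈ 0.604 in)

Q = 45464047729/75293451450 in ≈ 0.604 in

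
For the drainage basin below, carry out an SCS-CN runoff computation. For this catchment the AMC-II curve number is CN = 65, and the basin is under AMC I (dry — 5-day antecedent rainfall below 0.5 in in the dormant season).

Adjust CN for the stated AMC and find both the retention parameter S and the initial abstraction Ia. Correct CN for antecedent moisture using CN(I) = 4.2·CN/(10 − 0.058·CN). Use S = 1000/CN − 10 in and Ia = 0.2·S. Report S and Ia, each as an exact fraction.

Adjust CN=65 to AMC I: 4.2·65/(10 − 0.058·65) → 273 ÷ (623/100) = 3900/89 ≈ 43.820
Retention S: 1000/CN − 10 with CN=43.820 → S = 500/39 ≈ 12.821 in
Initial abstraction Ia = S/5 = (500/39)/5 = 100/39 ≈ 2.564 in

S = 500/39 in ≈ 12.821 in; Ia = 100/39 in ≈ 2.564 in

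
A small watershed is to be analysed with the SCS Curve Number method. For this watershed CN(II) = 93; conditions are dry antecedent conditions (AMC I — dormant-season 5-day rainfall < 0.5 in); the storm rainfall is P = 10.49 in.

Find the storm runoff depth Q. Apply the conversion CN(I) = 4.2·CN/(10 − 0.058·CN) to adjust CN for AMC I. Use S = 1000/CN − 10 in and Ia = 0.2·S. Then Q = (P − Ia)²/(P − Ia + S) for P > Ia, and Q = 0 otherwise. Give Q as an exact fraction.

Q = 79902894241/9281520900 in ≈ 8.609 in

Adjust CN=93 to AMC I: 4.2·93/(10 − 0.058·93) → (1953/5) ÷ (2303/500) = 27900/329 ≈ 84.802
Retention S: 1000/CN − 10 with CN=84.802 → S = 500/279 ≈ 1.792 in
Initial abstraction Ia = S/5 = (500/279)/5 = 100/279 ≈ 0.358 in
P − Ia = 10.490 − 0.358 = 282671/27900 ≈ 10.132 in (> 0, runoff occurs)
Q = (282671/27900)²/((282671/27900) + 500/279) = (79902894241/778410000)/(332671/27900) = 79902894241/9281520900 in ≈ 8.609 in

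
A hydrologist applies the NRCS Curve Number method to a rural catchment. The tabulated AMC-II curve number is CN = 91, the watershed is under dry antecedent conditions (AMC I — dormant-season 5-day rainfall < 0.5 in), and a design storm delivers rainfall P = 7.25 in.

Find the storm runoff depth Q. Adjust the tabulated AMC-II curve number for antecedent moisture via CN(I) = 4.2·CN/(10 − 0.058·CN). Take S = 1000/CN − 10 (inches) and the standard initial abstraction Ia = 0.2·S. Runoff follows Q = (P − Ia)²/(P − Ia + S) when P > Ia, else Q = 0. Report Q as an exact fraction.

CN(I) from CN(II)=91: (4.2·91)/(10 − 0.058·91) = 63700/787 ≈ 80.940
Max retention: S = 1000/(63700/787) − 10 = 1500/637 in (≈ 2.355 in)
Ia = 0.2S: 0.2·2.355 = 0.471 in (exactly 300/637)
Excess rainfall: 7.250 − 0.471 = 6.779 in; P > Ia so Q > 0
Runoff Q = (P−Ia)²/(P−Ia+S) = (6.779)²/(6.779+2.355) = 298356529/59299604 ≈ 5.031 in

Q = 298356529/59299604 in ≈ 5.031 in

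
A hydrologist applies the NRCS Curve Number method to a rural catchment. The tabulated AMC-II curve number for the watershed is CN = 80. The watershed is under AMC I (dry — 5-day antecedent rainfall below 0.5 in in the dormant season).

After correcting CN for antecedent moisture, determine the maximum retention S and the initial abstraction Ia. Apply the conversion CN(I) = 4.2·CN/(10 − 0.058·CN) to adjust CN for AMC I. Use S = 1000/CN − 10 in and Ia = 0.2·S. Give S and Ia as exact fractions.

S = 125/21 in ≈ 5.952 in; Ia = 25/21 in ≈ 1.190 in

CN(I) from CN(II)=80: (4.2·80)/(10 − 0.058·80) = 4200/67 ≈ 62.687
Retention S: 1000/CN − 10 with CN=62.687 → S = 125/21 ≈ 5.952 in
Ia = 0.2S: 0.2·5.952 = 1.190 in (exactly 25/21)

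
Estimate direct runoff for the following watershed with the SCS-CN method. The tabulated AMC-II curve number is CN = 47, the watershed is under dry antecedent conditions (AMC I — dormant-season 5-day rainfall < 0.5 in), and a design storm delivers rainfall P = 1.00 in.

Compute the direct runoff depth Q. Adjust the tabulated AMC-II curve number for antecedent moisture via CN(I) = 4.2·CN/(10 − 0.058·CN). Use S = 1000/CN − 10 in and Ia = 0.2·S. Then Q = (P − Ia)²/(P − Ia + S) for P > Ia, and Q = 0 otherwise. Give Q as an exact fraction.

Q = 0 in ≈ 0.000 in

Adjust CN=47 to AMC I: 4.2·47/(10 − 0.058·47) → (987/5) ÷ (3637/500) = 98700/3637 ≈ 27.138
S = 1000/(98700/3637) − 10 = 26500/987 in ≈ 26.849 in
Ia = 0.2·(26500/987) = 5300/987 in ≈ 5.370 in
P = 1.000 ≤ Ia = 5.370 in: entire storm abstracted, Q = 0.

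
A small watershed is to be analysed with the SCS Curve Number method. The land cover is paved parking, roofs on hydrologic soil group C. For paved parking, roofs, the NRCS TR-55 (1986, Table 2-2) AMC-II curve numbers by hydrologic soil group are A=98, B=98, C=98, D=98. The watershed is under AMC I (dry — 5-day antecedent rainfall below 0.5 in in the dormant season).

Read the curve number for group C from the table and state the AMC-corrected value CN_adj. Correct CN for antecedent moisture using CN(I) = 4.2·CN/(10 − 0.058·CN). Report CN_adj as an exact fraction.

CN_adj = 102900/1079 ≈ 95.366

NRCS table: paved parking, roofs, soil group C → CN(II) = 98
CN(I) from CN(II)=98: (4.2·98)/(10 − 0.058·98) = 102900/1079 ≈ 95.366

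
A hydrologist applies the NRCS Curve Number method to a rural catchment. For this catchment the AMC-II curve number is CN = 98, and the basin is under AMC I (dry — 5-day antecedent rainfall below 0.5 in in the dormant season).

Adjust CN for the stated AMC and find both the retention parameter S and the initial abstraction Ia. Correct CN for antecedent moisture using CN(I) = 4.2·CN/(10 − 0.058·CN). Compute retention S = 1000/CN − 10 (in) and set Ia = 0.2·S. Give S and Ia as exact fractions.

Adjust CN=98 to AMC I: 4.2·98/(10 − 0.058·98) → (2058/5) ÷ (1079/250) = 102900/1079 ≈ 95.366
Max retention: S = 1000/(102900/1079) − 10 = 500/1029 in (≈ 0.486 in)
Initial abstraction Ia = S/5 = (500/1029)/5 = 100/1029 ≈ 0.097 in

S = 500/1029 in ≈ 0.486 in; Ia = 100/1029 in ≈ 0.097 in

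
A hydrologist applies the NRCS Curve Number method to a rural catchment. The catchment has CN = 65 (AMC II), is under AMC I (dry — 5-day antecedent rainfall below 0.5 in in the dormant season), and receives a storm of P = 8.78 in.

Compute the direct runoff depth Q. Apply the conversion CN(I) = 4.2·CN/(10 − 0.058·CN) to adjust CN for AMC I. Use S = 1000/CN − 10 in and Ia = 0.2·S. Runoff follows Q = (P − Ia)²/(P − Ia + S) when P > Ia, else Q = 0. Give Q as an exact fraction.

Adjust CN=65 to AMC I: 4.2·65/(10 − 0.058·65) → 273 ÷ (623/100) = 3900/89 ≈ 43.820
Max retention: S = 1000/(3900/89) − 10 = 500/39 in (≈ 12.821 in)
Ia = 0.2·(500/39) = 100/39 in ≈ 2.564 in
Since P=8.780 > Ia=2.564: effective rainfall P−Ia = 12121/1950 in
Q = (12121/1950)²/((12121/1950) + 500/39) = (146918641/3802500)/(37121/1950) = 146918641/72385950 in ≈ 2.030 in

Q = 146918641/72385950 in ≈ 2.030 in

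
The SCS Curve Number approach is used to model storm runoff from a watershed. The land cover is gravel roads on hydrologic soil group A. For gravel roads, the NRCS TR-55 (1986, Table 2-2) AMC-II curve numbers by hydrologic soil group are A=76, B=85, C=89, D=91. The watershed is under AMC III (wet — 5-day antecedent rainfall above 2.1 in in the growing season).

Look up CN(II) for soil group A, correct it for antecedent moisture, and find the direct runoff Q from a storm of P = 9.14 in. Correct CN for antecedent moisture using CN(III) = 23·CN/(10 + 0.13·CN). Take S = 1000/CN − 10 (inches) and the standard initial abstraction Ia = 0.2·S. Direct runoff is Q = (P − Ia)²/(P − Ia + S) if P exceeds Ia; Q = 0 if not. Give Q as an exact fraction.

NRCS table: gravel roads, soil group A → CN(II) = 76
CN(III) from CN(II)=76: (23·76)/(10 + 0.13·76) = 43700/497 ≈ 87.928
Retention S: 1000/CN − 10 with CN=87.928 → S = 600/437 ≈ 1.373 in
Initial abstraction Ia = S/5 = (600/437)/5 = 120/437 ≈ 0.275 in
P − Ia = 9.140 − 0.275 = 193709/21850 ≈ 8.865 in (> 0, runoff occurs)
Q = (193709/21850)²/((193709/21850) + 600/437) = (37523176681/477422500)/(223709/21850) = 37523176681/4888041650 in ≈ 7.677 in

Q = 37523176681/4888041650 in ≈ 7.677 in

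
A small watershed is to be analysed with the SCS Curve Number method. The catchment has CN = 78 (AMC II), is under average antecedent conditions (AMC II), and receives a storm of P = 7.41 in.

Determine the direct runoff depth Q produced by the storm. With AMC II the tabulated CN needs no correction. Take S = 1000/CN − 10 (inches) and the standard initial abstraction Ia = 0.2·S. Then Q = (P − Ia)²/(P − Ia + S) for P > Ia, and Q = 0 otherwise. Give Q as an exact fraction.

CN(II) = 78; AMC II needs no correction.
Retention S: 1000/CN − 10 with CN=78.000 → S = 110/39 ≈ 2.821 in
Ia = 0.2S: 0.2·2.821 = 0.564 in (exactly 22/39)
Since P=7.410 > Ia=0.564: effective rainfall P−Ia = 26699/3900 in
Runoff Q = (P−Ia)²/(P−Ia+S) = (6.846)²/(6.846+2.821) = 712836601/147026100 ≈ 4.848 in

Q = 712836601/147026100 in ≈ 4.848 in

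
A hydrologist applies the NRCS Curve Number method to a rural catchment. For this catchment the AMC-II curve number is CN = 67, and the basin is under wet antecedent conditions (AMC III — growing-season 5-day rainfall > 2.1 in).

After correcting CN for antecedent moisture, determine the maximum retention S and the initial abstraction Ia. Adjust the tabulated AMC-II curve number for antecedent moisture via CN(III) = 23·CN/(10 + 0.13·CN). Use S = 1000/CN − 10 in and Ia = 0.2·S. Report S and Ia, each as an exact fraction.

Wet (AMC III): CN(III) = 23·67/(10 + 0.13·67) = 1541/(1871/100) = 154100/1871 ≈ 82.362
Max retention: S = 1000/(154100/1871) − 10 = 3300/1541 in (≈ 2.141 in)
Ia = 0.2S: 0.2·2.141 = 0.428 in (exactly 660/1541)

S = 3300/1541 in ≈ 2.141 in; Ia = 660/1541 in ≈ 0.428 in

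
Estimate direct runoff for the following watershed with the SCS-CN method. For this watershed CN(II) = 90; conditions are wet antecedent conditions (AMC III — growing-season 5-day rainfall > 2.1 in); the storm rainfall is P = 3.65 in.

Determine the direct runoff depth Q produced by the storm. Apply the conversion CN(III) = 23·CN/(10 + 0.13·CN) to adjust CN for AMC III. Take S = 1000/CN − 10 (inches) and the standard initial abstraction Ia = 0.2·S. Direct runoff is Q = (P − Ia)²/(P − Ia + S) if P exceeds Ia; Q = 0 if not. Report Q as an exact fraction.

CN(III) from CN(II)=90: (23·90)/(10 + 0.13·90) = 20700/217 ≈ 95.392
S = 1000/(20700/217) − 10 = 100/207 in ≈ 0.483 in
Initial abstraction Ia = S/5 = (100/207)/5 = 20/207 ≈ 0.097 in
P − Ia = 3.650 − 0.097 = 14711/4140 ≈ 3.553 in (> 0, runoff occurs)
Runoff Q = (P−Ia)²/(P−Ia+S) = (3.553)²/(3.553+0.483) = 216413521/69183540 ≈ 3.128 in

Q = 216413521/69183540 in ≈ 3.128 in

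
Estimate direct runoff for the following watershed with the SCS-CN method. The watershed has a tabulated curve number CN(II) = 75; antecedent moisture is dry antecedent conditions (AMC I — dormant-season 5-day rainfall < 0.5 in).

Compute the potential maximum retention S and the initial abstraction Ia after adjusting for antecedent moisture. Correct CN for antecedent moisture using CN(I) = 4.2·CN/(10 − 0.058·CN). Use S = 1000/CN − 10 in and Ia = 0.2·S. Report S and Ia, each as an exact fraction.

S = 500/63 in ≈ 7.937 in; Ia = 100/63 in ≈ 1.587 in

Adjust CN=75 to AMC I: 4.2·75/(10 − 0.058·75) → 315 ÷ (113/20) = 6300/113 ≈ 55.752
Retention S: 1000/CN − 10 with CN=55.752 → S = 500/63 ≈ 7.937 in
Ia = 0.2S: 0.2·7.937 = 1.587 in (exactly 100/63)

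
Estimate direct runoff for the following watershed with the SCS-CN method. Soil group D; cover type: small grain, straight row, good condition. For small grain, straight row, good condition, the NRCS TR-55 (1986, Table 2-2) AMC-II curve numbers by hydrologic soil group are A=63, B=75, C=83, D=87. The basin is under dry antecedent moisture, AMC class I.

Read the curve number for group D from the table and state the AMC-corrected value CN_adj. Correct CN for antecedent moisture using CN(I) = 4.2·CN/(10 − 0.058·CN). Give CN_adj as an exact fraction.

NRCS table: small grain, straight row, good condition, soil group D → CN(II) = 87
Dry (AMC I): CN(I) = 4.2·87/(10 − 0.058·87) = (1827/5)/(2477/500) = 182700/2477 ≈ 73.759

CN_adj = 182700/2477 ≈ 73.759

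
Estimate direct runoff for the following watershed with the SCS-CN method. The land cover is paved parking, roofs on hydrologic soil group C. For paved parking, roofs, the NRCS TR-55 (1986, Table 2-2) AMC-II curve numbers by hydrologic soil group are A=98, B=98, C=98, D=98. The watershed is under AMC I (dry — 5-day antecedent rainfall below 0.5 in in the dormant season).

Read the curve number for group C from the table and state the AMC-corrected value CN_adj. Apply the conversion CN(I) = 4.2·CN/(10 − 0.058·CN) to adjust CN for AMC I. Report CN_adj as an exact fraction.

CN_adj = 102900/1079 ≈ 95.366

NRCS table: paved parking, roofs, soil group C → CN(II) = 98
Adjust CN=98 to AMC I: 4.2·98/(10 − 0.058·98) → (2058/5) ÷ (1079/250) = 102900/1079 ≈ 95.366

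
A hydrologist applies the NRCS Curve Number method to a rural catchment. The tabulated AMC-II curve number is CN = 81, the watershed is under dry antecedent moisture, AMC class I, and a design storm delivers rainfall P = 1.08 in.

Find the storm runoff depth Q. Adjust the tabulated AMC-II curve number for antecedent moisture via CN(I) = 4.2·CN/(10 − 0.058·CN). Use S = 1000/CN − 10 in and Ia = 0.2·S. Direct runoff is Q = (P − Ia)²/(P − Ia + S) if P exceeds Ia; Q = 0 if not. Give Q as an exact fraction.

Q = 0 in ≈ 0.000 in

Dry (AMC I): CN(I) = 4.2·81/(10 − 0.058·81) = (1701/5)/(2651/500) = 170100/2651 ≈ 64.164
S = 1000/(170100/2651) − 10 = 9500/1701 in ≈ 5.585 in
Ia = 0.2·(9500/1701) = 1900/1701 in ≈ 1.117 in
P = 1.080 ≤ Ia = 1.117 in: entire storm abstracted, Q = 0.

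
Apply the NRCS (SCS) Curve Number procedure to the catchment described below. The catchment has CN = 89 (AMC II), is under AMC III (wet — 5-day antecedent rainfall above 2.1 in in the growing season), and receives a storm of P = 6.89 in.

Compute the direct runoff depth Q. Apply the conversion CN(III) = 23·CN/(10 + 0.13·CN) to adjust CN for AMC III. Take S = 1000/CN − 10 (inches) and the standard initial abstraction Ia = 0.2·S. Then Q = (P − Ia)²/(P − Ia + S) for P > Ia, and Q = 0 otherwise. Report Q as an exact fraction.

Adjust CN=89 to AMC III: 23·89/(10 + 0.13·89) → 2047 ÷ (2157/100) = 204700/2157 ≈ 94.900
Retention S: 1000/CN − 10 with CN=94.900 → S = 1100/2047 ≈ 0.537 in
Ia = 0.2·(1100/2047) = 220/2047 in ≈ 0.107 in
Excess rainfall: 6.890 − 0.107 = 6.783 in; P > Ia so Q > 0
Q = (1388383/204700)²/((1388383/204700) + 1100/2047) = (1927607354689/41902090000)/(1498383/204700) = 1927607354689/306719000100 in ≈ 6.285 in

Q = 1927607354689/306719000100 in ≈ 6.285 in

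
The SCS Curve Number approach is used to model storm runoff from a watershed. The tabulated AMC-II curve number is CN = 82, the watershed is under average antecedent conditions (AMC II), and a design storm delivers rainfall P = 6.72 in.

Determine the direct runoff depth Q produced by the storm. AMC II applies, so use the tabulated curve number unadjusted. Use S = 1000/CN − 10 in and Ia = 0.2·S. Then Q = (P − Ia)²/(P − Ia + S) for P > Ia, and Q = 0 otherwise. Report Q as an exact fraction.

Q = 3453987/742100 in ≈ 4.654 in

AMC II — tabulated CN = 82 applies directly.
Max retention: S = 1000/82 − 10 = 90/41 in (≈ 2.195 in)
Initial abstraction Ia = S/5 = (90/41)/5 = 18/41 ≈ 0.439 in
P − Ia = 6.720 − 0.439 = 6438/1025 ≈ 6.281 in (> 0, runoff occurs)
Runoff Q = (P−Ia)²/(P−Ia+S) = (6.281)²/(6.281+2.195) = 3453987/742100 ≈ 4.654 in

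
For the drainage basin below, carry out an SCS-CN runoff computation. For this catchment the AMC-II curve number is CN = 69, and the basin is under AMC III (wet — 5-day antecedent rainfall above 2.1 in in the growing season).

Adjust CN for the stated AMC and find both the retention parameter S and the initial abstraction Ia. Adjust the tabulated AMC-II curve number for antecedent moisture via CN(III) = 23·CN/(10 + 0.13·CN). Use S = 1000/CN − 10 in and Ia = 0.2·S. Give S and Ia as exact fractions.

Adjust CN=69 to AMC III: 23·69/(10 + 0.13·69) → 1587 ÷ (1897/100) = 158700/1897 ≈ 83.658
Retention S: 1000/CN − 10 with CN=83.658 → S = 3100/1587 ≈ 1.953 in
Initial abstraction Ia = S/5 = (3100/1587)/5 = 620/1587 ≈ 0.391 in

S = 3100/1587 in ≈ 1.953 in; Ia = 620/1587 in ≈ 0.391 in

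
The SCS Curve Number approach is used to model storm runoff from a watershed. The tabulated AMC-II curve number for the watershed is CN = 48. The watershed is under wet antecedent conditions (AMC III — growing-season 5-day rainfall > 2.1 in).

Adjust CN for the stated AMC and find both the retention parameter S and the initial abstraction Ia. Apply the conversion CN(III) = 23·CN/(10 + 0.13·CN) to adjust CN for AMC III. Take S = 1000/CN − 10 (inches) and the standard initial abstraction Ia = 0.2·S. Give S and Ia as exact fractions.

S = 325/69 in ≈ 4.710 in; Ia = 65/69 in ≈ 0.942 in

Wet (AMC III): CN(III) = 23·48/(10 + 0.13·48) = 1104/(406/25) = 13800/203 ≈ 67.980
Retention S: 1000/CN − 10 with CN=67.980 → S = 325/69 ≈ 4.710 in
Ia = 0.2S: 0.2·4.710 = 0.942 in (exactly 65/69)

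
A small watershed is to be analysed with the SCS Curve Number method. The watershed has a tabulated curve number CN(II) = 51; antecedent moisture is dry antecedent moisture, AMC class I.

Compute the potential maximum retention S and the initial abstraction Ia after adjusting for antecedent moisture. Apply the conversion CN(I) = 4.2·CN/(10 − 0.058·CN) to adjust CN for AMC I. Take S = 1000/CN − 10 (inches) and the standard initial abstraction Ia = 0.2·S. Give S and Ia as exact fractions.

Dry (AMC I): CN(I) = 4.2·51/(10 − 0.058·51) = (1071/5)/(3521/500) = 15300/503 ≈ 30.417
Max retention: S = 1000/(15300/503) − 10 = 3500/153 in (≈ 22.876 in)
Initial abstraction Ia = S/5 = (3500/153)/5 = 700/153 ≈ 4.575 in

S = 3500/153 in ≈ 22.876 in; Ia = 700/153 in ≈ 4.575 in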